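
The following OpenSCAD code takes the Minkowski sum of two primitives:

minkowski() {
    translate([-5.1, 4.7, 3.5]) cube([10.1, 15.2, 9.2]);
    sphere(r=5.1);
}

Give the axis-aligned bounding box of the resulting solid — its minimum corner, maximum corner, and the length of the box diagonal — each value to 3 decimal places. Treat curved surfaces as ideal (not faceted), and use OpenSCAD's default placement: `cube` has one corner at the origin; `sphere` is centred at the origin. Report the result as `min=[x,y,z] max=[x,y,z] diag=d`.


min=[-10.200,-0.400,-1.600] max=[10.100,25.000,17.800] diag=37.863

A = translate([-5.1, 4.7, 3.5]) cube([10.1, 15.2, 9.2]) → bbox [-5.1,4.7,3.5] .. [5,19.9,12.7]
B = sphere(r=5.1) → bbox [-5.1,-5.1,-5.1] .. [5.1,5.1,5.1]
lo = A.lo+B.lo = [-5.1-5.1, 4.7-5.1, 3.5-5.1] = [-10.200,-0.400,-1.600]
hi = A.hi+B.hi = [5+5.1, 19.9+5.1, 12.7+5.1] = [10.100,25.000,17.800]
diag = √(20.3²+25.4²+19.4²) = √1433.61 = 37.863


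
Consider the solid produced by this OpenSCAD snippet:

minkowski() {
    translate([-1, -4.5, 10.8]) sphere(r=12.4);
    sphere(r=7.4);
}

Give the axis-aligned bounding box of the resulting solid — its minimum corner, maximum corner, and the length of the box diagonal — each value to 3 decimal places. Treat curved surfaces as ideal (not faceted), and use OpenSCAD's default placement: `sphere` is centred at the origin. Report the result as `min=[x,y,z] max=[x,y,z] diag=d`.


A = translate([-1, -4.5, 10.8]) sphere(r=12.4) → bbox [-13.4,-16.9,-1.6] .. [11.4,7.9,23.2]
B = sphere(r=7.4) → bbox [-7.4,-7.4,-7.4] .. [7.4,7.4,7.4]
lo = A.lo+B.lo = [-13.4-7.4, -16.9-7.4, -1.6-7.4] = [-20.800,-24.300,-9.000]
hi = A.hi+B.hi = [11.4+7.4, 7.9+7.4, 23.2+7.4] = [18.800,15.300,30.600]
diag = √(39.6²+39.6²+39.6²) = √4704.48 = 68.589

min=[-20.800,-24.300,-9.000] max=[18.800,15.300,30.600] diag=68.589


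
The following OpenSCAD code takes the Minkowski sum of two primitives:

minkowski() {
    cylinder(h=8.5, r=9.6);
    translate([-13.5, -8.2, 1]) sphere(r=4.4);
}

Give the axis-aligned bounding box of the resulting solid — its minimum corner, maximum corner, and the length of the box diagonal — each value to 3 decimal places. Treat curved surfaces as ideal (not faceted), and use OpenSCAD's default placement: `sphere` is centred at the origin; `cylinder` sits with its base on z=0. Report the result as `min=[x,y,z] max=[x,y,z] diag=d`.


A = translate([-13.5, -8.2, 1]) sphere(r=4.4) → bbox [-17.9,-12.6,-3.4] .. [-9.1,-3.8,5.4]
B = cylinder(h=8.5, r=9.6) → bbox [-9.6,-9.6,0] .. [9.6,9.6,8.5]
lo = A.lo+B.lo = [-17.9-9.6, -12.6-9.6, -3.4+0] = [-27.500,-22.200,-3.400]
hi = A.hi+B.hi = [-9.1+9.6, -3.8+9.6, 5.4+8.5] = [0.500,5.800,13.900]
diag = √(28²+28²+17.3²) = √1867.29 = 43.212

min=[-27.500,-22.200,-3.400] max=[0.500,5.800,13.900] diag=43.212


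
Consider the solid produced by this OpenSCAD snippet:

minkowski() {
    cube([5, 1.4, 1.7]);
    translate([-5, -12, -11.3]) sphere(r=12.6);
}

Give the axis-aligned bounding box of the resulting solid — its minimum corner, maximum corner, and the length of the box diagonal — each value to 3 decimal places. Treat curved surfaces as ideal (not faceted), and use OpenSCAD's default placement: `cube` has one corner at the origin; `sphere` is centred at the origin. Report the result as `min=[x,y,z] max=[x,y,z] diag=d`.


min=[-17.600,-24.600,-23.900] max=[12.600,2.000,3.000] diag=48.407

A = translate([-5, -12, -11.3]) sphere(r=12.6) → bbox [-17.6,-24.6,-23.9] .. [7.6,0.6,1.3]
B = cube([5, 1.4, 1.7]) → bbox [0,0,0] .. [5,1.4,1.7]
lo = A.lo+B.lo = [-17.6+0, -24.6+0, -23.9+0] = [-17.600,-24.600,-23.900]
hi = A.hi+B.hi = [7.6+5, 0.6+1.4, 1.3+1.7] = [12.600,2.000,3.000]
diag = √(30.2²+26.6²+26.9²) = √2343.21 = 48.407


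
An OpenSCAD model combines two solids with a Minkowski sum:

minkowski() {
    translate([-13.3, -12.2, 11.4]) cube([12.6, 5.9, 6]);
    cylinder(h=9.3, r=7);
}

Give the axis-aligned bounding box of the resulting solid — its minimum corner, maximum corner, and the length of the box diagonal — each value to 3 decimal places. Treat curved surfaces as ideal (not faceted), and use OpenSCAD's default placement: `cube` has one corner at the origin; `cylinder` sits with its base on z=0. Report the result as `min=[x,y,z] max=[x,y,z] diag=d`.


min=[-20.300,-19.200,11.400] max=[6.300,0.700,26.700] diag=36.574

A = translate([-13.3, -12.2, 11.4]) cube([12.6, 5.9, 6]) → bbox [-13.3,-12.2,11.4] .. [-0.7,-6.3,17.4]
B = cylinder(h=9.3, r=7) → bbox [-7,-7,0] .. [7,7,9.3]
lo = A.lo+B.lo = [-13.3-7, -12.2-7, 11.4+0] = [-20.300,-19.200,11.400]
hi = A.hi+B.hi = [-0.7+7, -6.3+7, 17.4+9.3] = [6.300,0.700,26.700]
diag = √(26.6²+19.9²+15.3²) = √1337.66 = 36.574


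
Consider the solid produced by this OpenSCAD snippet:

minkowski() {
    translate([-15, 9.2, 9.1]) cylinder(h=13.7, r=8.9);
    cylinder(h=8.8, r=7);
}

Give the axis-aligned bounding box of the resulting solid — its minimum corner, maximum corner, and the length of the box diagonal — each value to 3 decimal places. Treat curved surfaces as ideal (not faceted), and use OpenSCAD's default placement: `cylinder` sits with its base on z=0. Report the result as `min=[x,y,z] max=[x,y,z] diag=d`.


A = translate([-15, 9.2, 9.1]) cylinder(h=13.7, r=8.9) → bbox [-23.9,0.3,9.1] .. [-6.1,18.1,22.8]
B = cylinder(h=8.8, r=7) → bbox [-7,-7,0] .. [7,7,8.8]
lo = A.lo+B.lo = [-23.9-7, 0.3-7, 9.1+0] = [-30.900,-6.700,9.100]
hi = A.hi+B.hi = [-6.1+7, 18.1+7, 22.8+8.8] = [0.900,25.100,31.600]
diag = √(31.8²+31.8²+22.5²) = √2528.73 = 50.286

min=[-30.900,-6.700,9.100] max=[0.900,25.100,31.600] diag=50.286


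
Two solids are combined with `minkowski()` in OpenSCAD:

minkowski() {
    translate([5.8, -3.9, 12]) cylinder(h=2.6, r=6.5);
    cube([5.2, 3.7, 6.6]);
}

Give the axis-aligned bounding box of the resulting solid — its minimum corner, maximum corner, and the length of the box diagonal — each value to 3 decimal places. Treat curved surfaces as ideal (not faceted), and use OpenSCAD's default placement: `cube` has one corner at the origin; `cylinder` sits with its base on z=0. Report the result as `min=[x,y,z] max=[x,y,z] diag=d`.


A = translate([5.8, -3.9, 12]) cylinder(h=2.6, r=6.5) → bbox [-0.7,-10.4,12] .. [12.3,2.6,14.6]
B = cube([5.2, 3.7, 6.6]) → bbox [0,0,0] .. [5.2,3.7,6.6]
lo = A.lo+B.lo = [-0.7+0, -10.4+0, 12+0] = [-0.700,-10.400,12.000]
hi = A.hi+B.hi = [12.3+5.2, 2.6+3.7, 14.6+6.6] = [17.500,6.300,21.200]
diag = √(18.2²+16.7²+9.2²) = √694.77 = 26.358

min=[-0.700,-10.400,12.000] max=[17.500,6.300,21.200] diag=26.358


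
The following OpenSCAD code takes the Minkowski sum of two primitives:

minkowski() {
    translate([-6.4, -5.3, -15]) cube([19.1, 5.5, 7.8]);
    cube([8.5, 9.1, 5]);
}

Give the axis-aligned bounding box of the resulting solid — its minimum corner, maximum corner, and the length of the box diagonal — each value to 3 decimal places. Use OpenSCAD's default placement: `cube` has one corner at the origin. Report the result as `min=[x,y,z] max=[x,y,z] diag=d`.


min=[-6.400,-5.300,-15.000] max=[21.200,9.300,-2.200] diag=33.746

A = translate([-6.4, -5.3, -15]) cube([19.1, 5.5, 7.8]) → bbox [-6.4,-5.3,-15] .. [12.7,0.2,-7.2]
B = cube([8.5, 9.1, 5]) → bbox [0,0,0] .. [8.5,9.1,5]
lo = A.lo+B.lo = [-6.4+0, -5.3+0, -15+0] = [-6.400,-5.300,-15.000]
hi = A.hi+B.hi = [12.7+8.5, 0.2+9.1, -7.2+5] = [21.200,9.300,-2.200]
diag = √(27.6²+14.6²+12.8²) = √1138.76 = 33.746


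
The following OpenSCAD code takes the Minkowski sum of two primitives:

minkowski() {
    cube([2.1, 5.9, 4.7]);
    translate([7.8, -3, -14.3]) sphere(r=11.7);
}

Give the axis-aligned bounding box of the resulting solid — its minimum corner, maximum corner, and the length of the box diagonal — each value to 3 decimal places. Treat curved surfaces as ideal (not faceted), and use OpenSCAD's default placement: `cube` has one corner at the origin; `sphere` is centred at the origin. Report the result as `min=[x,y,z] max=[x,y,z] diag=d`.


min=[-3.900,-14.700,-26.000] max=[21.600,14.600,2.100] diag=47.941

A = translate([7.8, -3, -14.3]) sphere(r=11.7) → bbox [-3.9,-14.7,-26] .. [19.5,8.7,-2.6]
B = cube([2.1, 5.9, 4.7]) → bbox [0,0,0] .. [2.1,5.9,4.7]
lo = A.lo+B.lo = [-3.9+0, -14.7+0, -26+0] = [-3.900,-14.700,-26.000]
hi = A.hi+B.hi = [19.5+2.1, 8.7+5.9, -2.6+4.7] = [21.600,14.600,2.100]
diag = √(25.5²+29.3²+28.1²) = √2298.35 = 47.941


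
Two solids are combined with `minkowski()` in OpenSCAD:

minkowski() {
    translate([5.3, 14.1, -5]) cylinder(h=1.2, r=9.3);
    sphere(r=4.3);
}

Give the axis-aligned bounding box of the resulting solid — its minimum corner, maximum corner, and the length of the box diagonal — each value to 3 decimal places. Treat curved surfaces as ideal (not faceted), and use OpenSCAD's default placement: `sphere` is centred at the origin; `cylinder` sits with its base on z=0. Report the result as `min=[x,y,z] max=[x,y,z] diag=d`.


min=[-8.300,0.500,-9.300] max=[18.900,27.700,0.500] diag=39.695

A = translate([5.3, 14.1, -5]) cylinder(h=1.2, r=9.3) → bbox [-4,4.8,-5] .. [14.6,23.4,-3.8]
B = sphere(r=4.3) → bbox [-4.3,-4.3,-4.3] .. [4.3,4.3,4.3]
lo = A.lo+B.lo = [-4-4.3, 4.8-4.3, -5-4.3] = [-8.300,0.500,-9.300]
hi = A.hi+B.hi = [14.6+4.3, 23.4+4.3, -3.8+4.3] = [18.900,27.700,0.500]
diag = √(27.2²+27.2²+9.8²) = √1575.72 = 39.695


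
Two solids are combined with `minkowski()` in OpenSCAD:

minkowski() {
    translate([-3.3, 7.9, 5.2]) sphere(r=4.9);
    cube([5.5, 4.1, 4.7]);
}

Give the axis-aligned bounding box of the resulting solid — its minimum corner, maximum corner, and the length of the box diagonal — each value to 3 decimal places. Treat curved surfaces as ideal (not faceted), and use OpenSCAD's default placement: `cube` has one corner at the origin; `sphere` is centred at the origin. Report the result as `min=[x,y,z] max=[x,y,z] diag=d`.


min=[-8.200,3.000,0.300] max=[7.100,16.900,14.800] diag=25.250

A = translate([-3.3, 7.9, 5.2]) sphere(r=4.9) → bbox [-8.2,3,0.3] .. [1.6,12.8,10.1]
B = cube([5.5, 4.1, 4.7]) → bbox [0,0,0] .. [5.5,4.1,4.7]
lo = A.lo+B.lo = [-8.2+0, 3+0, 0.3+0] = [-8.200,3.000,0.300]
hi = A.hi+B.hi = [1.6+5.5, 12.8+4.1, 10.1+4.7] = [7.100,16.900,14.800]
diag = √(15.3²+13.9²+14.5²) = √637.55 = 25.250


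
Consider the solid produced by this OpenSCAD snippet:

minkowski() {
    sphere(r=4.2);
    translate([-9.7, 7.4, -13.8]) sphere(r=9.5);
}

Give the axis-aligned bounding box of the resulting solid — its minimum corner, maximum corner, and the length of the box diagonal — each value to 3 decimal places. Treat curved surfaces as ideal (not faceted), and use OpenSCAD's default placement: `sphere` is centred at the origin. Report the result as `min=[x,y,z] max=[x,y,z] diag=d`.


A = translate([-9.7, 7.4, -13.8]) sphere(r=9.5) → bbox [-19.2,-2.1,-23.3] .. [-0.2,16.9,-4.3]
B = sphere(r=4.2) → bbox [-4.2,-4.2,-4.2] .. [4.2,4.2,4.2]
lo = A.lo+B.lo = [-19.2-4.2, -2.1-4.2, -23.3-4.2] = [-23.400,-6.300,-27.500]
hi = A.hi+B.hi = [-0.2+4.2, 16.9+4.2, -4.3+4.2] = [4.000,21.100,-0.100]
diag = √(27.4²+27.4²+27.4²) = √2252.28 = 47.458

min=[-23.400,-6.300,-27.500] max=[4.000,21.100,-0.100] diag=47.458


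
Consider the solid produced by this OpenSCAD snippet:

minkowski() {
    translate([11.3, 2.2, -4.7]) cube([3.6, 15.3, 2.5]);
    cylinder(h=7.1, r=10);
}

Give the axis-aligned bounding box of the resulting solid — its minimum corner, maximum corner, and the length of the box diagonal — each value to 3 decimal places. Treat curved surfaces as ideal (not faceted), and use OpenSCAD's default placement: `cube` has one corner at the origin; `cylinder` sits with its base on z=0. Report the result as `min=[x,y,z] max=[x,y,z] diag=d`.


min=[1.300,-7.800,-4.700] max=[24.900,27.500,4.900] diag=43.534

A = translate([11.3, 2.2, -4.7]) cube([3.6, 15.3, 2.5]) → bbox [11.3,2.2,-4.7] .. [14.9,17.5,-2.2]
B = cylinder(h=7.1, r=10) → bbox [-10,-10,0] .. [10,10,7.1]
lo = A.lo+B.lo = [11.3-10, 2.2-10, -4.7+0] = [1.300,-7.800,-4.700]
hi = A.hi+B.hi = [14.9+10, 17.5+10, -2.2+7.1] = [24.900,27.500,4.900]
diag = √(23.6²+35.3²+9.6²) = √1895.21 = 43.534


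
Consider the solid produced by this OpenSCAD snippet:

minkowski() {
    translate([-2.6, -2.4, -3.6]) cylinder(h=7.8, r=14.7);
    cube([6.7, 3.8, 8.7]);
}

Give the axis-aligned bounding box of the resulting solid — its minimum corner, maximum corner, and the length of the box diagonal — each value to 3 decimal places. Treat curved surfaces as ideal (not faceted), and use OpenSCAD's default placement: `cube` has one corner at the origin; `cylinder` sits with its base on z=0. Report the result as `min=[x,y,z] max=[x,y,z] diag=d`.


A = translate([-2.6, -2.4, -3.6]) cylinder(h=7.8, r=14.7) → bbox [-17.3,-17.1,-3.6] .. [12.1,12.3,4.2]
B = cube([6.7, 3.8, 8.7]) → bbox [0,0,0] .. [6.7,3.8,8.7]
lo = A.lo+B.lo = [-17.3+0, -17.1+0, -3.6+0] = [-17.300,-17.100,-3.600]
hi = A.hi+B.hi = [12.1+6.7, 12.3+3.8, 4.2+8.7] = [18.800,16.100,12.900]
diag = √(36.1²+33.2²+16.5²) = √2677.7 = 51.746

min=[-17.300,-17.100,-3.600] max=[18.800,16.100,12.900] diag=51.746


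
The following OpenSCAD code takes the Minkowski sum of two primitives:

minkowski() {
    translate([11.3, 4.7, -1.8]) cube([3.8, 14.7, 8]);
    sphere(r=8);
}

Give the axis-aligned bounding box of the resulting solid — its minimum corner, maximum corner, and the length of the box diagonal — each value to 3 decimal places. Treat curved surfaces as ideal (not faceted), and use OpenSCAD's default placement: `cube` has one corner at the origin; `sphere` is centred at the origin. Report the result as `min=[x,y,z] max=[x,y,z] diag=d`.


min=[3.300,-3.300,-9.800] max=[23.100,27.400,14.200] diag=43.710

A = translate([11.3, 4.7, -1.8]) cube([3.8, 14.7, 8]) → bbox [11.3,4.7,-1.8] .. [15.1,19.4,6.2]
B = sphere(r=8) → bbox [-8,-8,-8] .. [8,8,8]
lo = A.lo+B.lo = [11.3-8, 4.7-8, -1.8-8] = [3.300,-3.300,-9.800]
hi = A.hi+B.hi = [15.1+8, 19.4+8, 6.2+8] = [23.100,27.400,14.200]
diag = √(19.8²+30.7²+24²) = √1910.53 = 43.710


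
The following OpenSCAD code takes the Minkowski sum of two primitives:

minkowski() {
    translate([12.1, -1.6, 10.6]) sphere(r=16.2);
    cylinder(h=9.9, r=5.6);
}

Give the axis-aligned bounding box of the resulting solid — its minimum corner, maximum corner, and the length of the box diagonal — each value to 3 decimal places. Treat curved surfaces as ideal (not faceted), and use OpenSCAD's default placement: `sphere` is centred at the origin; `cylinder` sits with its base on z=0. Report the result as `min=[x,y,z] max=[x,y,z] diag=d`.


min=[-9.700,-23.400,-5.600] max=[33.900,20.200,36.700] diag=74.774

A = translate([12.1, -1.6, 10.6]) sphere(r=16.2) → bbox [-4.1,-17.8,-5.6] .. [28.3,14.6,26.8]
B = cylinder(h=9.9, r=5.6) → bbox [-5.6,-5.6,0] .. [5.6,5.6,9.9]
lo = A.lo+B.lo = [-4.1-5.6, -17.8-5.6, -5.6+0] = [-9.700,-23.400,-5.600]
hi = A.hi+B.hi = [28.3+5.6, 14.6+5.6, 26.8+9.9] = [33.900,20.200,36.700]
diag = √(43.6²+43.6²+42.3²) = √5591.21 = 74.774


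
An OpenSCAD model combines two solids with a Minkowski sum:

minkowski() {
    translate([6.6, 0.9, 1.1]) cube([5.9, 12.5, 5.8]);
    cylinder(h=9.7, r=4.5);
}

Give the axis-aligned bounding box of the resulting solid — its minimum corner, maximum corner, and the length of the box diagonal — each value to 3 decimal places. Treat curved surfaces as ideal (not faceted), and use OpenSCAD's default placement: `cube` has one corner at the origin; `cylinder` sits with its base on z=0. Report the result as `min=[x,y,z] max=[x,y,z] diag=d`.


A = translate([6.6, 0.9, 1.1]) cube([5.9, 12.5, 5.8]) → bbox [6.6,0.9,1.1] .. [12.5,13.4,6.9]
B = cylinder(h=9.7, r=4.5) → bbox [-4.5,-4.5,0] .. [4.5,4.5,9.7]
lo = A.lo+B.lo = [6.6-4.5, 0.9-4.5, 1.1+0] = [2.100,-3.600,1.100]
hi = A.hi+B.hi = [12.5+4.5, 13.4+4.5, 6.9+9.7] = [17.000,17.900,16.600]
diag = √(14.9²+21.5²+15.5²) = √924.51 = 30.406

min=[2.100,-3.600,1.100] max=[17.000,17.900,16.600] diag=30.406


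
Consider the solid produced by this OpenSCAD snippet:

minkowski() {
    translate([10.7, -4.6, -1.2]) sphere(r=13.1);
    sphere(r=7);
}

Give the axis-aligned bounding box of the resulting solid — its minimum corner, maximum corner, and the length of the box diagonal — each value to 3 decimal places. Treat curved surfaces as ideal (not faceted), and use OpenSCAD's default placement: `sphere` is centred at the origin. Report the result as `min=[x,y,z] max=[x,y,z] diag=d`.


A = translate([10.7, -4.6, -1.2]) sphere(r=13.1) → bbox [-2.4,-17.7,-14.3] .. [23.8,8.5,11.9]
B = sphere(r=7) → bbox [-7,-7,-7] .. [7,7,7]
lo = A.lo+B.lo = [-2.4-7, -17.7-7, -14.3-7] = [-9.400,-24.700,-21.300]
hi = A.hi+B.hi = [23.8+7, 8.5+7, 11.9+7] = [30.800,15.500,18.900]
diag = √(40.2²+40.2²+40.2²) = √4848.12 = 69.628

min=[-9.400,-24.700,-21.300] max=[30.800,15.500,18.900] diag=69.628


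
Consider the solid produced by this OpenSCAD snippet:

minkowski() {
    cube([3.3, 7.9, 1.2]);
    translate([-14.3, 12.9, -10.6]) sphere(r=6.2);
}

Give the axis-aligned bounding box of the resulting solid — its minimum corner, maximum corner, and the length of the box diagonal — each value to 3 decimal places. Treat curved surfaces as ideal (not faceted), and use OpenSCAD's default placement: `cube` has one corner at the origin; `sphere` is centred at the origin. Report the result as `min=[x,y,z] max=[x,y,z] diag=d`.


A = translate([-14.3, 12.9, -10.6]) sphere(r=6.2) → bbox [-20.5,6.7,-16.8] .. [-8.1,19.1,-4.4]
B = cube([3.3, 7.9, 1.2]) → bbox [0,0,0] .. [3.3,7.9,1.2]
lo = A.lo+B.lo = [-20.5+0, 6.7+0, -16.8+0] = [-20.500,6.700,-16.800]
hi = A.hi+B.hi = [-8.1+3.3, 19.1+7.9, -4.4+1.2] = [-4.800,27.000,-3.200]
diag = √(15.7²+20.3²+13.6²) = √843.54 = 29.044

min=[-20.500,6.700,-16.800] max=[-4.800,27.000,-3.200] diag=29.044


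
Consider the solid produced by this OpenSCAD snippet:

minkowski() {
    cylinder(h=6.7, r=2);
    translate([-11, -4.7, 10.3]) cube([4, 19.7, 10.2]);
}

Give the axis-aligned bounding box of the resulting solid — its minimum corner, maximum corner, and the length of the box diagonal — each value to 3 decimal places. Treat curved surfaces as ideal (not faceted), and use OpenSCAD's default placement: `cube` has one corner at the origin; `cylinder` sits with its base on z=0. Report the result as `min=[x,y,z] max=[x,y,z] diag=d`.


min=[-13.000,-6.700,10.300] max=[-5.000,17.000,27.200] diag=30.188

A = translate([-11, -4.7, 10.3]) cube([4, 19.7, 10.2]) → bbox [-11,-4.7,10.3] .. [-7,15,20.5]
B = cylinder(h=6.7, r=2) → bbox [-2,-2,0] .. [2,2,6.7]
lo = A.lo+B.lo = [-11-2, -4.7-2, 10.3+0] = [-13.000,-6.700,10.300]
hi = A.hi+B.hi = [-7+2, 15+2, 20.5+6.7] = [-5.000,17.000,27.200]
diag = √(8²+23.7²+16.9²) = √911.3 = 30.188


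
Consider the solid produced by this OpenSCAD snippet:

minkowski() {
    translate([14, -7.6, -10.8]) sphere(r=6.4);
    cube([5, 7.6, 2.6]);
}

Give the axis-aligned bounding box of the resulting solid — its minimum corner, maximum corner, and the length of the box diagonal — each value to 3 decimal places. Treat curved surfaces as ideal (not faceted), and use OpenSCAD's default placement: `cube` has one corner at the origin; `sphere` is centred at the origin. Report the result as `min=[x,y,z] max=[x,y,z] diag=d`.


min=[7.600,-14.000,-17.200] max=[25.400,6.400,-1.800] diag=31.147

A = translate([14, -7.6, -10.8]) sphere(r=6.4) → bbox [7.6,-14,-17.2] .. [20.4,-1.2,-4.4]
B = cube([5, 7.6, 2.6]) → bbox [0,0,0] .. [5,7.6,2.6]
lo = A.lo+B.lo = [7.6+0, -14+0, -17.2+0] = [7.600,-14.000,-17.200]
hi = A.hi+B.hi = [20.4+5, -1.2+7.6, -4.4+2.6] = [25.400,6.400,-1.800]
diag = √(17.8²+20.4²+15.4²) = √970.16 = 31.147


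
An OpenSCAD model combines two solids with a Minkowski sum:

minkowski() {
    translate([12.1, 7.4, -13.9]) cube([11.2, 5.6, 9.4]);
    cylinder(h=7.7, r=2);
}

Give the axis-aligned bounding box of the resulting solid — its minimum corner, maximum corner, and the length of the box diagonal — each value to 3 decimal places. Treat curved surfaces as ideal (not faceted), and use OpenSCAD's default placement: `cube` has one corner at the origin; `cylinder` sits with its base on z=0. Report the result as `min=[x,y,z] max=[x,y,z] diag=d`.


min=[10.100,5.400,-13.900] max=[25.300,15.000,3.200] diag=24.811

A = translate([12.1, 7.4, -13.9]) cube([11.2, 5.6, 9.4]) → bbox [12.1,7.4,-13.9] .. [23.3,13,-4.5]
B = cylinder(h=7.7, r=2) → bbox [-2,-2,0] .. [2,2,7.7]
lo = A.lo+B.lo = [12.1-2, 7.4-2, -13.9+0] = [10.100,5.400,-13.900]
hi = A.hi+B.hi = [23.3+2, 13+2, -4.5+7.7] = [25.300,15.000,3.200]
diag = √(15.2²+9.6²+17.1²) = √615.61 = 24.811


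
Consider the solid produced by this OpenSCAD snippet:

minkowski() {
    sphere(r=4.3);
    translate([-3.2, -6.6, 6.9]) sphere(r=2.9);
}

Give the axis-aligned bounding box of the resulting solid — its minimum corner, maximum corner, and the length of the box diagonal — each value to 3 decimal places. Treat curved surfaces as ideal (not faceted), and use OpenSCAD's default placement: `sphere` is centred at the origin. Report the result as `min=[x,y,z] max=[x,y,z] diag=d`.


A = translate([-3.2, -6.6, 6.9]) sphere(r=2.9) → bbox [-6.1,-9.5,4] .. [-0.3,-3.7,9.8]
B = sphere(r=4.3) → bbox [-4.3,-4.3,-4.3] .. [4.3,4.3,4.3]
lo = A.lo+B.lo = [-6.1-4.3, -9.5-4.3, 4-4.3] = [-10.400,-13.800,-0.300]
hi = A.hi+B.hi = [-0.3+4.3, -3.7+4.3, 9.8+4.3] = [4.000,0.600,14.100]
diag = √(14.4²+14.4²+14.4²) = √622.08 = 24.942

min=[-10.400,-13.800,-0.300] max=[4.000,0.600,14.100] diag=24.942


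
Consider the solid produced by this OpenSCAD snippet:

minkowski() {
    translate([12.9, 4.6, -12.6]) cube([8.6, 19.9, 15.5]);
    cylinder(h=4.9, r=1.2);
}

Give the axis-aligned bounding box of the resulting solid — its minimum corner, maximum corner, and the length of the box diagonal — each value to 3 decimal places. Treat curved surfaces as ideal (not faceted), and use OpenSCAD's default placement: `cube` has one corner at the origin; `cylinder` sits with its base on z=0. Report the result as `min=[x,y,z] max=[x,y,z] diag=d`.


min=[11.700,3.400,-12.600] max=[22.700,25.700,7.800] diag=32.163

A = translate([12.9, 4.6, -12.6]) cube([8.6, 19.9, 15.5]) → bbox [12.9,4.6,-12.6] .. [21.5,24.5,2.9]
B = cylinder(h=4.9, r=1.2) → bbox [-1.2,-1.2,0] .. [1.2,1.2,4.9]
lo = A.lo+B.lo = [12.9-1.2, 4.6-1.2, -12.6+0] = [11.700,3.400,-12.600]
hi = A.hi+B.hi = [21.5+1.2, 24.5+1.2, 2.9+4.9] = [22.700,25.700,7.800]
diag = √(11²+22.3²+20.4²) = √1034.45 = 32.163


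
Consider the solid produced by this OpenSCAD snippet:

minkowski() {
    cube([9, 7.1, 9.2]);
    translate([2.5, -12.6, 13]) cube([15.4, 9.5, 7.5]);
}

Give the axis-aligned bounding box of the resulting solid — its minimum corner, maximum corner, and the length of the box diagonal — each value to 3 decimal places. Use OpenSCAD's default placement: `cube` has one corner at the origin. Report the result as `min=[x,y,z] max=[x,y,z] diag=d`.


min=[2.500,-12.600,13.000] max=[26.900,4.000,29.700] diag=33.909

A = translate([2.5, -12.6, 13]) cube([15.4, 9.5, 7.5]) → bbox [2.5,-12.6,13] .. [17.9,-3.1,20.5]
B = cube([9, 7.1, 9.2]) → bbox [0,0,0] .. [9,7.1,9.2]
lo = A.lo+B.lo = [2.5+0, -12.6+0, 13+0] = [2.500,-12.600,13.000]
hi = A.hi+B.hi = [17.9+9, -3.1+7.1, 20.5+9.2] = [26.900,4.000,29.700]
diag = √(24.4²+16.6²+16.7²) = √1149.81 = 33.909


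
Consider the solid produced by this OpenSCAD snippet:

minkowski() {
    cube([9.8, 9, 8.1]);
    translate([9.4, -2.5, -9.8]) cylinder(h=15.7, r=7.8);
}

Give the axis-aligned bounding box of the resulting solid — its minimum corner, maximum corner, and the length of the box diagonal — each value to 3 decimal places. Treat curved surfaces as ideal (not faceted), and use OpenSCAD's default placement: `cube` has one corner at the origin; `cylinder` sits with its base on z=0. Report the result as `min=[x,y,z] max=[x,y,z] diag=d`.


min=[1.600,-10.300,-9.800] max=[27.000,14.300,14.000] diag=42.623

A = translate([9.4, -2.5, -9.8]) cylinder(h=15.7, r=7.8) → bbox [1.6,-10.3,-9.8] .. [17.2,5.3,5.9]
B = cube([9.8, 9, 8.1]) → bbox [0,0,0] .. [9.8,9,8.1]
lo = A.lo+B.lo = [1.6+0, -10.3+0, -9.8+0] = [1.600,-10.300,-9.800]
hi = A.hi+B.hi = [17.2+9.8, 5.3+9, 5.9+8.1] = [27.000,14.300,14.000]
diag = √(25.4²+24.6²+23.8²) = √1816.76 = 42.623


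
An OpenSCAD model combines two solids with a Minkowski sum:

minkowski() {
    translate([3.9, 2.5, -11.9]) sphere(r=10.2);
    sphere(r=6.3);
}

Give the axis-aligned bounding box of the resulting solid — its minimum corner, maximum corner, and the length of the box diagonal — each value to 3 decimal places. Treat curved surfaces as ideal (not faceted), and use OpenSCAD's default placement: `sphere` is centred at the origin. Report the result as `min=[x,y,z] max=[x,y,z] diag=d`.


min=[-12.600,-14.000,-28.400] max=[20.400,19.000,4.600] diag=57.158

A = translate([3.9, 2.5, -11.9]) sphere(r=10.2) → bbox [-6.3,-7.7,-22.1] .. [14.1,12.7,-1.7]
B = sphere(r=6.3) → bbox [-6.3,-6.3,-6.3] .. [6.3,6.3,6.3]
lo = A.lo+B.lo = [-6.3-6.3, -7.7-6.3, -22.1-6.3] = [-12.600,-14.000,-28.400]
hi = A.hi+B.hi = [14.1+6.3, 12.7+6.3, -1.7+6.3] = [20.400,19.000,4.600]
diag = √(33²+33²+33²) = √3267 = 57.158


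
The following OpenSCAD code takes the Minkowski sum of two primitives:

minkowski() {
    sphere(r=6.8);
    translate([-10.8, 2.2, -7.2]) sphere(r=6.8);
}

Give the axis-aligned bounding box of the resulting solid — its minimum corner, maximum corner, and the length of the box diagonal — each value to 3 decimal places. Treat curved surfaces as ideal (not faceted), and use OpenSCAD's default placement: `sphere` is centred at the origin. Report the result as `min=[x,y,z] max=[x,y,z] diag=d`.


A = translate([-10.8, 2.2, -7.2]) sphere(r=6.8) → bbox [-17.6,-4.6,-14] .. [-4,9,-0.4]
B = sphere(r=6.8) → bbox [-6.8,-6.8,-6.8] .. [6.8,6.8,6.8]
lo = A.lo+B.lo = [-17.6-6.8, -4.6-6.8, -14-6.8] = [-24.400,-11.400,-20.800]
hi = A.hi+B.hi = [-4+6.8, 9+6.8, -0.4+6.8] = [2.800,15.800,6.400]
diag = √(27.2²+27.2²+27.2²) = √2219.52 = 47.112

min=[-24.400,-11.400,-20.800] max=[2.800,15.800,6.400] diag=47.112


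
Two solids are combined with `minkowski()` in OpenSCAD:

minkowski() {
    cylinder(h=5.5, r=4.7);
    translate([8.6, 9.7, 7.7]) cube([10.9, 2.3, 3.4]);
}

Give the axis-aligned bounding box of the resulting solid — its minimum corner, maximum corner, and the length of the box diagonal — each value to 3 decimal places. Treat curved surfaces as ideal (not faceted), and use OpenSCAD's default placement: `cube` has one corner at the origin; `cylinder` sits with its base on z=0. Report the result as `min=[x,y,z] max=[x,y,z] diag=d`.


min=[3.900,5.000,7.700] max=[24.200,16.700,16.600] diag=25.064

A = translate([8.6, 9.7, 7.7]) cube([10.9, 2.3, 3.4]) → bbox [8.6,9.7,7.7] .. [19.5,12,11.1]
B = cylinder(h=5.5, r=4.7) → bbox [-4.7,-4.7,0] .. [4.7,4.7,5.5]
lo = A.lo+B.lo = [8.6-4.7, 9.7-4.7, 7.7+0] = [3.900,5.000,7.700]
hi = A.hi+B.hi = [19.5+4.7, 12+4.7, 11.1+5.5] = [24.200,16.700,16.600]
diag = √(20.3²+11.7²+8.9²) = √628.19 = 25.064


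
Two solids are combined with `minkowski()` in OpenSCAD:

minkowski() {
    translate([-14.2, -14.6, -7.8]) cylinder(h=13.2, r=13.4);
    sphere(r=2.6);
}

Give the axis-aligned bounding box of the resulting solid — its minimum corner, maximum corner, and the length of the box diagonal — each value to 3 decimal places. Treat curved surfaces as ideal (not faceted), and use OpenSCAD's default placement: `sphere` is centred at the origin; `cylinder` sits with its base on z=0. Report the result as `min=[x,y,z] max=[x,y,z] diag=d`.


A = translate([-14.2, -14.6, -7.8]) cylinder(h=13.2, r=13.4) → bbox [-27.6,-28,-7.8] .. [-0.8,-1.2,5.4]
B = sphere(r=2.6) → bbox [-2.6,-2.6,-2.6] .. [2.6,2.6,2.6]
lo = A.lo+B.lo = [-27.6-2.6, -28-2.6, -7.8-2.6] = [-30.200,-30.600,-10.400]
hi = A.hi+B.hi = [-0.8+2.6, -1.2+2.6, 5.4+2.6] = [1.800,1.400,8.000]
diag = √(32²+32²+18.4²) = √2386.56 = 48.852

min=[-30.200,-30.600,-10.400] max=[1.800,1.400,8.000] diag=48.852


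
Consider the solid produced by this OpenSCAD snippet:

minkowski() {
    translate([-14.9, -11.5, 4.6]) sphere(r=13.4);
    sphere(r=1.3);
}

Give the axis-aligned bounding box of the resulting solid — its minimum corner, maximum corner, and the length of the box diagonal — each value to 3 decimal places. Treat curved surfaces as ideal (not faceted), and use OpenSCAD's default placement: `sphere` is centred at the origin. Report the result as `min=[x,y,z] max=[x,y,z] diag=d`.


A = translate([-14.9, -11.5, 4.6]) sphere(r=13.4) → bbox [-28.3,-24.9,-8.8] .. [-1.5,1.9,18]
B = sphere(r=1.3) → bbox [-1.3,-1.3,-1.3] .. [1.3,1.3,1.3]
lo = A.lo+B.lo = [-28.3-1.3, -24.9-1.3, -8.8-1.3] = [-29.600,-26.200,-10.100]
hi = A.hi+B.hi = [-1.5+1.3, 1.9+1.3, 18+1.3] = [-0.200,3.200,19.300]
diag = √(29.4²+29.4²+29.4²) = √2593.08 = 50.922

min=[-29.600,-26.200,-10.100] max=[-0.200,3.200,19.300] diag=50.922


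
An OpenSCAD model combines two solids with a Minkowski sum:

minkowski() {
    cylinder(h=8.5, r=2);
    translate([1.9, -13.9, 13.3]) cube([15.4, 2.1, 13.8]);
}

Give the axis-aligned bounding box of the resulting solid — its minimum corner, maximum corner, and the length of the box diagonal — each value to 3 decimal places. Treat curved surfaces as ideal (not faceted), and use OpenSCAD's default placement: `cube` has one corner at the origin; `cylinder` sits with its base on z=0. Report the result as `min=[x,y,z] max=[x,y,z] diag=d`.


A = translate([1.9, -13.9, 13.3]) cube([15.4, 2.1, 13.8]) → bbox [1.9,-13.9,13.3] .. [17.3,-11.8,27.1]
B = cylinder(h=8.5, r=2) → bbox [-2,-2,0] .. [2,2,8.5]
lo = A.lo+B.lo = [1.9-2, -13.9-2, 13.3+0] = [-0.100,-15.900,13.300]
hi = A.hi+B.hi = [17.3+2, -11.8+2, 27.1+8.5] = [19.300,-9.800,35.600]
diag = √(19.4²+6.1²+22.3²) = √910.86 = 30.180

min=[-0.100,-15.900,13.300] max=[19.300,-9.800,35.600] diag=30.180


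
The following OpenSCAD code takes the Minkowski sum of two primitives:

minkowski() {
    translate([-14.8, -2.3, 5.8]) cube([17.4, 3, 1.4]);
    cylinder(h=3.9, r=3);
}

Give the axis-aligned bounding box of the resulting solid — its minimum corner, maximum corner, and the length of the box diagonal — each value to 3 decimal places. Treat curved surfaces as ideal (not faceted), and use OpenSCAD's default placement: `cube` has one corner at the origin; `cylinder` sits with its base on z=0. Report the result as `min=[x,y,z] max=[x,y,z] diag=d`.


A = translate([-14.8, -2.3, 5.8]) cube([17.4, 3, 1.4]) → bbox [-14.8,-2.3,5.8] .. [2.6,0.7,7.2]
B = cylinder(h=3.9, r=3) → bbox [-3,-3,0] .. [3,3,3.9]
lo = A.lo+B.lo = [-14.8-3, -2.3-3, 5.8+0] = [-17.800,-5.300,5.800]
hi = A.hi+B.hi = [2.6+3, 0.7+3, 7.2+3.9] = [5.600,3.700,11.100]
diag = √(23.4²+9²+5.3²) = √656.65 = 25.625

min=[-17.800,-5.300,5.800] max=[5.600,3.700,11.100] diag=25.625


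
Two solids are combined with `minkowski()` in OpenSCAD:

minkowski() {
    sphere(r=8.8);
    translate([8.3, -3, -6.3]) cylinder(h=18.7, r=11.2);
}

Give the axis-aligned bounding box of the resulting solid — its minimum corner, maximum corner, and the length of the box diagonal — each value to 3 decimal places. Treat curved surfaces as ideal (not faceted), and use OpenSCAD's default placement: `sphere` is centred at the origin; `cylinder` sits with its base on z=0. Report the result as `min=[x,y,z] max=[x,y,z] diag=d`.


A = translate([8.3, -3, -6.3]) cylinder(h=18.7, r=11.2) → bbox [-2.9,-14.2,-6.3] .. [19.5,8.2,12.4]
B = sphere(r=8.8) → bbox [-8.8,-8.8,-8.8] .. [8.8,8.8,8.8]
lo = A.lo+B.lo = [-2.9-8.8, -14.2-8.8, -6.3-8.8] = [-11.700,-23.000,-15.100]
hi = A.hi+B.hi = [19.5+8.8, 8.2+8.8, 12.4+8.8] = [28.300,17.000,21.200]
diag = √(40²+40²+36.3²) = √4517.69 = 67.214

min=[-11.700,-23.000,-15.100] max=[28.300,17.000,21.200] diag=67.214


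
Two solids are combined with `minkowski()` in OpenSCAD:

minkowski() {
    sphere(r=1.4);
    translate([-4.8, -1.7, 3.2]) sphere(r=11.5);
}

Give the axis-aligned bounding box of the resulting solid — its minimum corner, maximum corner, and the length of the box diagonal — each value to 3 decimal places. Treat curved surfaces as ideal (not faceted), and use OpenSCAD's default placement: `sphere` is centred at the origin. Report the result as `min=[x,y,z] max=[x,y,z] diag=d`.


min=[-17.700,-14.600,-9.700] max=[8.100,11.200,16.100] diag=44.687

A = translate([-4.8, -1.7, 3.2]) sphere(r=11.5) → bbox [-16.3,-13.2,-8.3] .. [6.7,9.8,14.7]
B = sphere(r=1.4) → bbox [-1.4,-1.4,-1.4] .. [1.4,1.4,1.4]
lo = A.lo+B.lo = [-16.3-1.4, -13.2-1.4, -8.3-1.4] = [-17.700,-14.600,-9.700]
hi = A.hi+B.hi = [6.7+1.4, 9.8+1.4, 14.7+1.4] = [8.100,11.200,16.100]
diag = √(25.8²+25.8²+25.8²) = √1996.92 = 44.687


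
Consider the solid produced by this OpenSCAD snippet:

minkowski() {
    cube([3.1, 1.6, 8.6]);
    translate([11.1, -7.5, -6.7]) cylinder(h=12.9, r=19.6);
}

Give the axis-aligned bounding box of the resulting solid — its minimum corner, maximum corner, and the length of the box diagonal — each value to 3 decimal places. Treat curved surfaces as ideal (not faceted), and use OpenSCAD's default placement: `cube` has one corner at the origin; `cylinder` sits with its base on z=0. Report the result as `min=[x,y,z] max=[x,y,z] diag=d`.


min=[-8.500,-27.100,-6.700] max=[33.800,13.700,14.800] diag=62.579

A = translate([11.1, -7.5, -6.7]) cylinder(h=12.9, r=19.6) → bbox [-8.5,-27.1,-6.7] .. [30.7,12.1,6.2]
B = cube([3.1, 1.6, 8.6]) → bbox [0,0,0] .. [3.1,1.6,8.6]
lo = A.lo+B.lo = [-8.5+0, -27.1+0, -6.7+0] = [-8.500,-27.100,-6.700]
hi = A.hi+B.hi = [30.7+3.1, 12.1+1.6, 6.2+8.6] = [33.800,13.700,14.800]
diag = √(42.3²+40.8²+21.5²) = √3916.18 = 62.579


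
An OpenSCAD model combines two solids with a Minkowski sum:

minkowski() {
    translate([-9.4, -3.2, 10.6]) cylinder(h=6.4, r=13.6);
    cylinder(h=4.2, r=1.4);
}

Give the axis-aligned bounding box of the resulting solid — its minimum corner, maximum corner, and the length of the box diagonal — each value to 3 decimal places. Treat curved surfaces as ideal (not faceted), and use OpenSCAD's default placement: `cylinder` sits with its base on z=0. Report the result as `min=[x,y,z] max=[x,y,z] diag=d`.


A = translate([-9.4, -3.2, 10.6]) cylinder(h=6.4, r=13.6) → bbox [-23,-16.8,10.6] .. [4.2,10.4,17]
B = cylinder(h=4.2, r=1.4) → bbox [-1.4,-1.4,0] .. [1.4,1.4,4.2]
lo = A.lo+B.lo = [-23-1.4, -16.8-1.4, 10.6+0] = [-24.400,-18.200,10.600]
hi = A.hi+B.hi = [4.2+1.4, 10.4+1.4, 17+4.2] = [5.600,11.800,21.200]
diag = √(30²+30²+10.6²) = √1912.36 = 43.731

min=[-24.400,-18.200,10.600] max=[5.600,11.800,21.200] diag=43.731


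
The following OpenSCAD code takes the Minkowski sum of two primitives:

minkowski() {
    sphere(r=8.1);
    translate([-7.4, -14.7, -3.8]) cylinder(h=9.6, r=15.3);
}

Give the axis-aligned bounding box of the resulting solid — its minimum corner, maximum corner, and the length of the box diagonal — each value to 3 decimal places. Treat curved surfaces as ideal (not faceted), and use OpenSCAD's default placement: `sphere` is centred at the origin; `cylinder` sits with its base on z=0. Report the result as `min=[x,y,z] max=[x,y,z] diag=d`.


A = translate([-7.4, -14.7, -3.8]) cylinder(h=9.6, r=15.3) → bbox [-22.7,-30,-3.8] .. [7.9,0.6,5.8]
B = sphere(r=8.1) → bbox [-8.1,-8.1,-8.1] .. [8.1,8.1,8.1]
lo = A.lo+B.lo = [-22.7-8.1, -30-8.1, -3.8-8.1] = [-30.800,-38.100,-11.900]
hi = A.hi+B.hi = [7.9+8.1, 0.6+8.1, 5.8+8.1] = [16.000,8.700,13.900]
diag = √(46.8²+46.8²+25.8²) = √5046.12 = 71.036

min=[-30.800,-38.100,-11.900] max=[16.000,8.700,13.900] diag=71.036


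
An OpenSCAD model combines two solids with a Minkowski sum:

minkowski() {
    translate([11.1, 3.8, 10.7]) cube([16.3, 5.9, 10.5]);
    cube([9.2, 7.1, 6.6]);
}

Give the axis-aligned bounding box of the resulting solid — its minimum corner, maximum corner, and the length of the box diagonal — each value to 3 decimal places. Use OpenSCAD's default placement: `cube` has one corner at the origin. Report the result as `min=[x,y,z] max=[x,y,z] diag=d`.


A = translate([11.1, 3.8, 10.7]) cube([16.3, 5.9, 10.5]) → bbox [11.1,3.8,10.7] .. [27.4,9.7,21.2]
B = cube([9.2, 7.1, 6.6]) → bbox [0,0,0] .. [9.2,7.1,6.6]
lo = A.lo+B.lo = [11.1+0, 3.8+0, 10.7+0] = [11.100,3.800,10.700]
hi = A.hi+B.hi = [27.4+9.2, 9.7+7.1, 21.2+6.6] = [36.600,16.800,27.800]
diag = √(25.5²+13²+17.1²) = √1111.66 = 33.342

min=[11.100,3.800,10.700] max=[36.600,16.800,27.800] diag=33.342


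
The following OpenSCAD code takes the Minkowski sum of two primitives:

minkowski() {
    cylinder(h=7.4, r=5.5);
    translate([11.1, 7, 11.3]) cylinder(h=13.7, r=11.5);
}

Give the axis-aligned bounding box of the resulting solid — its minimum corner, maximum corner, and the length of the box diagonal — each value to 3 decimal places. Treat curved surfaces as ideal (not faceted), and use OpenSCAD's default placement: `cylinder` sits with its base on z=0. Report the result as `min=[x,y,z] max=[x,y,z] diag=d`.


A = translate([11.1, 7, 11.3]) cylinder(h=13.7, r=11.5) → bbox [-0.4,-4.5,11.3] .. [22.6,18.5,25]
B = cylinder(h=7.4, r=5.5) → bbox [-5.5,-5.5,0] .. [5.5,5.5,7.4]
lo = A.lo+B.lo = [-0.4-5.5, -4.5-5.5, 11.3+0] = [-5.900,-10.000,11.300]
hi = A.hi+B.hi = [22.6+5.5, 18.5+5.5, 25+7.4] = [28.100,24.000,32.400]
diag = √(34²+34²+21.1²) = √2757.21 = 52.509

min=[-5.900,-10.000,11.300] max=[28.100,24.000,32.400] diag=52.509


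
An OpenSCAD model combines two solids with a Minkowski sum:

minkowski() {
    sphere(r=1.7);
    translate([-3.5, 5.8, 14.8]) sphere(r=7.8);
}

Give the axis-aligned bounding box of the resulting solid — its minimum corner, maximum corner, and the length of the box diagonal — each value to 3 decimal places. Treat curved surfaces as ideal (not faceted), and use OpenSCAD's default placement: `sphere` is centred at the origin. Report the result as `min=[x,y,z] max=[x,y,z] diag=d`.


min=[-13.000,-3.700,5.300] max=[6.000,15.300,24.300] diag=32.909

A = translate([-3.5, 5.8, 14.8]) sphere(r=7.8) → bbox [-11.3,-2,7] .. [4.3,13.6,22.6]
B = sphere(r=1.7) → bbox [-1.7,-1.7,-1.7] .. [1.7,1.7,1.7]
lo = A.lo+B.lo = [-11.3-1.7, -2-1.7, 7-1.7] = [-13.000,-3.700,5.300]
hi = A.hi+B.hi = [4.3+1.7, 13.6+1.7, 22.6+1.7] = [6.000,15.300,24.300]
diag = √(19²+19²+19²) = √1083 = 32.909


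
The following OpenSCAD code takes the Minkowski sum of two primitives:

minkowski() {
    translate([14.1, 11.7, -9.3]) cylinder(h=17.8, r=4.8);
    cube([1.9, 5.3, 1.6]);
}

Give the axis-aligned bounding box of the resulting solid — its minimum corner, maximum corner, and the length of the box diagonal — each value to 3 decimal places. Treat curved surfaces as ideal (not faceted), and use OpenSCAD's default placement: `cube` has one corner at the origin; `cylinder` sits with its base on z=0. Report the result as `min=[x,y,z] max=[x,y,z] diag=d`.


min=[9.300,6.900,-9.300] max=[20.800,21.800,10.100] diag=27.030

A = translate([14.1, 11.7, -9.3]) cylinder(h=17.8, r=4.8) → bbox [9.3,6.9,-9.3] .. [18.9,16.5,8.5]
B = cube([1.9, 5.3, 1.6]) → bbox [0,0,0] .. [1.9,5.3,1.6]
lo = A.lo+B.lo = [9.3+0, 6.9+0, -9.3+0] = [9.300,6.900,-9.300]
hi = A.hi+B.hi = [18.9+1.9, 16.5+5.3, 8.5+1.6] = [20.800,21.800,10.100]
diag = √(11.5²+14.9²+19.4²) = √730.62 = 27.030


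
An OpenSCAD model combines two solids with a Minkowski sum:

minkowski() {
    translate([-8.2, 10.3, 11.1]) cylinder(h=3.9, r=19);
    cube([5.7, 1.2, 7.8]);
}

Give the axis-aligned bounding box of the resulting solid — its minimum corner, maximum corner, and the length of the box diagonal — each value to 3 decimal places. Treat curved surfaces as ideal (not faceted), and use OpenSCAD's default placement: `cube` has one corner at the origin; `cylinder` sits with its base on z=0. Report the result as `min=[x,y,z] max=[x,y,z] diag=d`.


A = translate([-8.2, 10.3, 11.1]) cylinder(h=3.9, r=19) → bbox [-27.2,-8.7,11.1] .. [10.8,29.3,15]
B = cube([5.7, 1.2, 7.8]) → bbox [0,0,0] .. [5.7,1.2,7.8]
lo = A.lo+B.lo = [-27.2+0, -8.7+0, 11.1+0] = [-27.200,-8.700,11.100]
hi = A.hi+B.hi = [10.8+5.7, 29.3+1.2, 15+7.8] = [16.500,30.500,22.800]
diag = √(43.7²+39.2²+11.7²) = √3583.22 = 59.860

min=[-27.200,-8.700,11.100] max=[16.500,30.500,22.800] diag=59.860
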